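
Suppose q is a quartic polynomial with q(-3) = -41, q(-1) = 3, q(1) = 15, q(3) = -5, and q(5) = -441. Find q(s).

q(s) = -s^4 + 6s^2 + 6s + 4

Using the Lagrange interpolation formula with nodes -3, -1, 1, 3, 5:
  L_0(s) = (s + 1)(s - 1)(s - 3)(s - 5) / 384
  L_1(s) = (s + 3)(s - 1)(s - 3)(s - 5) / -96
  L_2(s) = (s + 3)(s + 1)(s - 3)(s - 5) / 64
  L_3(s) = (s + 3)(s + 1)(s - 1)(s - 5) / -96
  L_4(s) = (s + 3)(s + 1)(s - 1)(s - 3) / 384
Then q(s) = -41·L_0(s) + 3·L_1(s) + 15·L_2(s) - 5·L_3(s) - 441·L_4(s).
Expanding and collecting terms gives q(s) = -s⁴ + 6s² + 6s + 4.
Check: q(-1) = 3. ✓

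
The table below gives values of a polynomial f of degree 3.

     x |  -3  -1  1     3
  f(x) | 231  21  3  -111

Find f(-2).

84

Using the Lagrange interpolation formula with nodes -3, -1, 1, 3:
  L_0(x) = (x + 1)(x - 1)(x - 3) / -48
  L_1(x) = (x + 3)(x - 1)(x - 3) / 16
  L_2(x) = (x + 3)(x + 1)(x - 3) / -16
  L_3(x) = (x + 3)(x + 1)(x - 1) / 48
Then f(x) = 231·L_0(x) + 21·L_1(x) + 3·L_2(x) - 111·L_3(x).
Expanding and collecting terms gives f(x) = -6x^3 + 6x^2 - 3x + 6.
Evaluating at x = -2: f(-2) = 84.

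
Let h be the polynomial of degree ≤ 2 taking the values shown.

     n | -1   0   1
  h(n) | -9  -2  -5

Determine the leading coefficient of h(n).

Write h(n) = an^2 + bn + c. Substituting each data point gives a linear system:
  a - b + c = -9
  c = -2
  a + b + c = -5
Solving the system yields a = -5, b = 2, c = -2.
So h(n) = -5n² + 2n - 2.
The leading coefficient is -5.

-5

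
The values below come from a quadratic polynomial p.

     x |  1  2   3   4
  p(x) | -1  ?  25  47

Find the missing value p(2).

9

On equispaced nodes a degree-2 polynomial has vanishing third forward difference, so
  - p(1) + 3·p(2) - 3·p(3) + p(4) = 0.
Substituting the known values and solving for p(2):
  3·p(2) = 27
  p(2) = 9.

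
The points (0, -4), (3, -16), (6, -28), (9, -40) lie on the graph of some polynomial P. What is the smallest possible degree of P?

1

Forward differences of the values at t = 0, 3, 6, 9:
  P  : -4  -16  -28  -40
  Δ  : -12  -12  -12
  Δ^2: 0  0
  Δ^3: 0
The first differences are constant (-12) and nonzero, while all higher differences vanish, so the minimal degree is 1.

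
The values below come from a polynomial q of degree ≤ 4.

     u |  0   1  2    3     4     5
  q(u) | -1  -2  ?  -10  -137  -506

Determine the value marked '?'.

7

On equispaced nodes a degree-4 polynomial has vanishing fifth forward difference, so
  - q(0) + 5·q(1) - 10·q(2) + 10·q(3) - 5·q(4) + q(5) = 0.
Substituting the known values and solving for q(2):
  -10·q(2) = -70
  q(2) = 7.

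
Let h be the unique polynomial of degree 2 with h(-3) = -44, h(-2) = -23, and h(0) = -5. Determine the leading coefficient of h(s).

-4

Write h(s) = as^2 + bs + c. Substituting each data point gives a linear system:
  9a - 3b + c = -44
  4a - 2b + c = -23
  c = -5
Solving the system yields a = -4, b = 1, c = -5.
So h(s) = -4s^2 + s - 5.
The leading coefficient is -4.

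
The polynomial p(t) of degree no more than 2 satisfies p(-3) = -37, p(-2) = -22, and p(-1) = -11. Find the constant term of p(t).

-4

Write p(t) = at^2 + bt + c. Substituting each data point gives a linear system:
  9a - 3b + c = -37
  4a - 2b + c = -22
  a - b + c = -11
Solving the system yields a = -2, b = 5, c = -4.
So p(t) = -2t^2 + 5t - 4.
The constant term is -4.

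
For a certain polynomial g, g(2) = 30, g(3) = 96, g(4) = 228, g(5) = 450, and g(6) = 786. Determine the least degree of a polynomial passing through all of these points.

3

Forward differences of the values at x = 2, 3, 4, 5, 6:
  g  : 30  96  228  450  786
  Δ  : 66  132  222  336
  Δ^2: 66  90  114
  Δ^3: 24  24
  Δ^4: 0
The third differences are constant (24) and nonzero, while all higher differences vanish, so the minimal degree is 3.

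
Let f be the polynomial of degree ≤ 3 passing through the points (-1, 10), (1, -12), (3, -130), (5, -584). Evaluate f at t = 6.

Write f(t) = at^3 + bt^2 + ct + d. Substituting each data point gives a linear system:
  -a + b - c + d = 10
  a + b + c + d = -12
  27a + 9b + 3c + d = -130
  125a + 25b + 5c + d = -584
Solving the system yields a = -5, b = 3, c = -6, d = -4.
So f(t) = -5t^3 + 3t^2 - 6t - 4.
Then f(6) = -1012.

-1012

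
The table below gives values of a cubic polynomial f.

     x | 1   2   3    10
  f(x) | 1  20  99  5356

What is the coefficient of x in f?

-5

Write f(x) = ax^3 + bx^2 + cx + d. Substituting each data point gives a linear system:
  a + b + c + d = 1
  8a + 4b + 2c + d = 20
  27a + 9b + 3c + d = 99
  1000a + 100b + 10c + d = 5356
Solving the system yields a = 6, b = -6, c = -5, d = 6.
So f(x) = 6x^3 - 6x^2 - 5x + 6.
The coefficient of x is -5.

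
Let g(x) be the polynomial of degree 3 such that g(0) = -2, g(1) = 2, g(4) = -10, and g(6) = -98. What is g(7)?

-184

Using the Lagrange interpolation formula with nodes 0, 1, 4, 6:
  L_0(x) = (x - 1)(x - 4)(x - 6) / -24
  L_1(x) = x(x - 4)(x - 6) / 15
  L_2(x) = x(x - 1)(x - 6) / -24
  L_3(x) = x(x - 1)(x - 4) / 60
Then g(x) = -2·L_0(x) + 2·L_1(x) - 10·L_2(x) - 98·L_3(x).
Expanding and collecting terms gives g(x) = -x^3 + 3x^2 + 2x - 2.
Evaluating at x = 7: g(7) = -184.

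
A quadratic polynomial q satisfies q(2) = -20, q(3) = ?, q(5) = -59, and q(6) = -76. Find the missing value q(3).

The 3 known points determine the degree-2 polynomial uniquely.
Write q(t) = at^2 + bt + c. Substituting each data point gives a linear system:
  4a + 2b + c = -20
  25a + 5b + c = -59
  36a + 6b + c = -76
Solving the system yields a = -1, b = -6, c = -4.
So q(t) = -t² - 6t - 4.
Then q(3) = -31.

-31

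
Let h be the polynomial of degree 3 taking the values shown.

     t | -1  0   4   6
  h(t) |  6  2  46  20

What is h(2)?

24

Write h(t) = at^3 + bt^2 + ct + d. Substituting each data point gives a linear system:
  -a + b - c + d = 6
  d = 2
  64a + 16b + 4c + d = 46
  216a + 36b + 6c + d = 20
Solving the system yields a = -1, b = 6, c = 3, d = 2.
So h(t) = -t³ + 6t² + 3t + 2.
Then h(2) = 24.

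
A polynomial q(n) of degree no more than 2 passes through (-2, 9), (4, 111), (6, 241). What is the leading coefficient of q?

Write q(n) = an^2 + bn + c. Substituting each data point gives a linear system:
  4a - 2b + c = 9
  16a + 4b + c = 111
  36a + 6b + c = 241
Solving the system yields a = 6, b = 5, c = -5.
So q(n) = 6n^2 + 5n - 5.
The leading coefficient is 6.

6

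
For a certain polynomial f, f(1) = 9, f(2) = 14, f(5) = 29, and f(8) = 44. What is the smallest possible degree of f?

Divided differences on the nodes 1, 2, 5, 8:
  order 0: 9  14  29  44
  order 1: 5  5  5
  order 2: 0  0
  order 3: 0
The order-1 divided differences are all 5 (nonzero) and every higher order vanishes, so the data lies on a polynomial of degree exactly 1.

1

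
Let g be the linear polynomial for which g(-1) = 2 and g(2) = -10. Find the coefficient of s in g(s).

Write g(s) = as + b. Substituting each data point gives a linear system:
  -a + b = 2
  2a + b = -10
Solving the system yields a = -4, b = -2.
So g(s) = -4s - 2.
The leading coefficient is -4.

-4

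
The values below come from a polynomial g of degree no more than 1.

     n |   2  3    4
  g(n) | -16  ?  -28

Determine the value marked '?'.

On equispaced nodes a degree-1 polynomial has vanishing second forward difference, so
  g(2) - 2·g(3) + g(4) = 0.
Substituting the known values and solving for g(3):
  -2·g(3) = 44
  g(3) = -22.

-22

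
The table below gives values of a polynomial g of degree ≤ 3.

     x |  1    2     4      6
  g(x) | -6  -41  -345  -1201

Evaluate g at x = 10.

-5721

Using the Lagrange interpolation formula with nodes 1, 2, 4, 6:
  L_0(x) = (x - 2)(x - 4)(x - 6) / -15
  L_1(x) = (x - 1)(x - 4)(x - 6) / 8
  L_2(x) = (x - 1)(x - 2)(x - 6) / -12
  L_3(x) = (x - 1)(x - 2)(x - 4) / 40
Then g(x) = -6·L_0(x) - 41·L_1(x) - 345·L_2(x) - 1201·L_3(x).
Expanding and collecting terms gives g(x) = -6x^3 + 3x^2 - 2x - 1.
Evaluating at x = 10: g(10) = -5721.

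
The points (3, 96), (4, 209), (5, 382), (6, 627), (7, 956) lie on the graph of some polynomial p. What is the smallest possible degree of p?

Forward differences of the values at x = 3, 4, 5, 6, 7:
  p  : 96  209  382  627  956
  Δ  : 113  173  245  329
  Δ^2: 60  72  84
  Δ^3: 12  12
  Δ^4: 0
The third differences are constant (12) and nonzero, while all higher differences vanish, so the minimal degree is 3.

3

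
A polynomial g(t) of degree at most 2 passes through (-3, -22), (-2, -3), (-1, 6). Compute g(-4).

Using the Lagrange interpolation formula with nodes -3, -2, -1:
  L_0(t) = (t + 2)(t + 1) / 2
  L_1(t) = (t + 3)(t + 1) / -1
  L_2(t) = (t + 3)(t + 2) / 2
Then g(t) = -22·L_0(t) - 3·L_1(t) + 6·L_2(t).
Expanding and collecting terms gives g(t) = -5t^2 - 6t + 5.
Evaluating at t = -4: g(-4) = -51.

-51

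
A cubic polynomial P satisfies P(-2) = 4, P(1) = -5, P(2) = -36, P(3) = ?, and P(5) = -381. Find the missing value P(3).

-101

The 4 known points determine the degree-3 polynomial uniquely.
Write P(s) = as^3 + bs^2 + cs + d. Substituting each data point gives a linear system:
  -8a + 4b - 2c + d = 4
  a + b + c + d = -5
  8a + 4b + 2c + d = -36
  125a + 25b + 5c + d = -381
Solving the system yields a = -2, b = -5, c = -2, d = 4.
So P(s) = -2s^3 - 5s^2 - 2s + 4.
Then P(3) = -101.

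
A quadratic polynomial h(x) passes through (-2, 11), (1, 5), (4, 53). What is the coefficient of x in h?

Write h(x) = ax^2 + bx + c. Substituting each data point gives a linear system:
  4a - 2b + c = 11
  a + b + c = 5
  16a + 4b + c = 53
Solving the system yields a = 3, b = 1, c = 1.
So h(x) = 3x^2 + x + 1.
The coefficient of x is 1.

1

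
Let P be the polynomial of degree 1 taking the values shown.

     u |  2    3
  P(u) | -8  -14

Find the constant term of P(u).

4

Write P(u) = au + b. Substituting each data point gives a linear system:
  2a + b = -8
  3a + b = -14
Solving the system yields a = -6, b = 4.
So P(u) = -6u + 4.
The constant term is 4.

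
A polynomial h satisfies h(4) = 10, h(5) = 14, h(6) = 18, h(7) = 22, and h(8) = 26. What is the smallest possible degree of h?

Forward differences of the values at n = 4, 5, 6, 7, 8:
  h  : 10  14  18  22  26
  Δ  : 4  4  4  4
  Δ^2: 0  0  0
  Δ^3: 0  0
  Δ^4: 0
The first differences are constant (4) and nonzero, while all higher differences vanish, so the minimal degree is 1.

1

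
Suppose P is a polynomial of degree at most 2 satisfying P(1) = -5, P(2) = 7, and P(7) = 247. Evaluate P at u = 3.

31

Write P(u) = au^2 + bu + c. Substituting each data point gives a linear system:
  a + b + c = -5
  4a + 2b + c = 7
  49a + 7b + c = 247
Solving the system yields a = 6, b = -6, c = -5.
So P(u) = 6u² - 6u - 5.
Then P(3) = 31.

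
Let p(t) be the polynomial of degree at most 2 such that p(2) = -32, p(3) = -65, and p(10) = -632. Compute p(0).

Write p(t) = at^2 + bt + c. Substituting each data point gives a linear system:
  4a + 2b + c = -32
  9a + 3b + c = -65
  100a + 10b + c = -632
Solving the system yields a = -6, b = -3, c = -2.
So p(t) = -6t² - 3t - 2.
Then p(0) = -2.

-2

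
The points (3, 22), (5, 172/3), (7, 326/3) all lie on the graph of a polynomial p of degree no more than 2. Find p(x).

Using the Lagrange interpolation formula with nodes 3, 5, 7:
  L_0(x) = (x - 5)(x - 7) / 8
  L_1(x) = (x - 3)(x - 7) / -4
  L_2(x) = (x - 3)(x - 5) / 8
Then p(x) = 22·L_0(x) + 172/3·L_1(x) + 326/3·L_2(x).
Expanding and collecting terms gives p(x) = 2x^2 + (5/3)x - 1.
Check: p(5) = 172/3. ✓

p(x) = 2x^2 + (5/3)x - 1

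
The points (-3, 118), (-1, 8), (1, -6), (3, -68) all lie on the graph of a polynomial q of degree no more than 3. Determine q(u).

q(u) = -3u^3 + 3u^2 - 4u - 2

Write q(u) = au^3 + bu^2 + cu + d. Substituting each data point gives a linear system:
  -27a + 9b - 3c + d = 118
  -a + b - c + d = 8
  a + b + c + d = -6
  27a + 9b + 3c + d = -68
Solving the system yields a = -3, b = 3, c = -4, d = -2.
So q(u) = -3u³ + 3u² - 4u - 2.
Check: q(1) = -6. ✓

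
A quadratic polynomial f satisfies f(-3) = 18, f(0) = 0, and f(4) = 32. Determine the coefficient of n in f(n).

0

Write f(n) = an^2 + bn + c. Substituting each data point gives a linear system:
  9a - 3b + c = 18
  c = 0
  16a + 4b + c = 32
Solving the system yields a = 2, b = 0, c = 0.
So f(n) = 2n^2.
The coefficient of n is 0.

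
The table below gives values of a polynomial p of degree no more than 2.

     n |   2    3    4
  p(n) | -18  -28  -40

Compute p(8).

-108

Using the Lagrange interpolation formula with nodes 2, 3, 4:
  L_0(n) = (n - 3)(n - 4) / 2
  L_1(n) = (n - 2)(n - 4) / -1
  L_2(n) = (n - 2)(n - 3) / 2
Then p(n) = -18·L_0(n) - 28·L_1(n) - 40·L_2(n).
Expanding and collecting terms gives p(n) = -n^2 - 5n - 4.
Evaluating at n = 8: p(8) = -108.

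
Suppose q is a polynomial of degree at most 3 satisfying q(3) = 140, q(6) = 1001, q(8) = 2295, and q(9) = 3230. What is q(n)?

Write q(n) = an^3 + bn^2 + cn + d. Substituting each data point gives a linear system:
  27a + 9b + 3c + d = 140
  216a + 36b + 6c + d = 1001
  512a + 64b + 8c + d = 2295
  729a + 81b + 9c + d = 3230
Solving the system yields a = 4, b = 4, c = -1, d = -1.
So q(n) = 4n³ + 4n² - n - 1.
Check: q(6) = 1001. ✓

q(n) = 4n^3 + 4n^2 - n - 1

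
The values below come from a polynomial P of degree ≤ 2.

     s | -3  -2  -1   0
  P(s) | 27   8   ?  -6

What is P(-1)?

-3

On equispaced nodes a degree-2 polynomial has vanishing third forward difference, so
  - P(-3) + 3·P(-2) - 3·P(-1) + P(0) = 0.
Substituting the known values and solving for P(-1):
  -3·P(-1) = 9
  P(-1) = -3.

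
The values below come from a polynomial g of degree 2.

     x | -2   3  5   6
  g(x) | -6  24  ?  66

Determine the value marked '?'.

The 3 known points determine the degree-2 polynomial uniquely.
Write g(x) = ax^2 + bx + c. Substituting each data point gives a linear system:
  4a - 2b + c = -6
  9a + 3b + c = 24
  36a + 6b + c = 66
Solving the system yields a = 1, b = 5, c = 0.
So g(x) = x^2 + 5x.
Then g(5) = 50.

50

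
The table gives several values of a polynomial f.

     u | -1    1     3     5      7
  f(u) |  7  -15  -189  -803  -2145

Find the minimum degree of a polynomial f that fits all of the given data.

3

Forward differences of the values at u = -1, 1, 3, 5, 7:
  f  : 7  -15  -189  -803  -2145
  Δ  : -22  -174  -614  -1342
  Δ^2: -152  -440  -728
  Δ^3: -288  -288
  Δ^4: 0
The third differences are constant (-288) and nonzero, while all higher differences vanish, so the minimal degree is 3.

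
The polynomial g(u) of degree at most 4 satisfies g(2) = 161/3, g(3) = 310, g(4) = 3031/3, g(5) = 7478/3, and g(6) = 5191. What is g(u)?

Write g(u) = au^4 + bu^3 + cu^2 + du + e. Substituting each data point gives a linear system:
  16a + 8b + 4c + 2d + e = 161/3
  81a + 27b + 9c + 3d + e = 310
  256a + 64b + 16c + 4d + e = 3031/3
  625a + 125b + 25c + 5d + e = 7478/3
  1296a + 216b + 36c + 6d + e = 5191
Solving the system yields a = 4, b = 1/3, c = -1, d = -5, e = 1.
So g(u) = 4u^4 + (1/3)u^3 - u^2 - 5u + 1.
Check: g(6) = 5191. ✓

g(u) = 4u^4 + (1/3)u^3 - u^2 - 5u + 1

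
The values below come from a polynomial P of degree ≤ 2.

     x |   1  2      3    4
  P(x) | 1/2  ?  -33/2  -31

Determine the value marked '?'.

-6

The 3 known points determine the degree-2 polynomial uniquely.
Write P(x) = ax^2 + bx + c. Substituting each data point gives a linear system:
  a + b + c = 1/2
  9a + 3b + c = -33/2
  16a + 4b + c = -31
Solving the system yields a = -2, b = -1/2, c = 3.
So P(x) = -2x^2 - (1/2)x + 3.
Then P(2) = -6.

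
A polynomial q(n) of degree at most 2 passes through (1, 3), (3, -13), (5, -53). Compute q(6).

Write q(n) = an^2 + bn + c. Substituting each data point gives a linear system:
  a + b + c = 3
  9a + 3b + c = -13
  25a + 5b + c = -53
Solving the system yields a = -3, b = 4, c = 2.
So q(n) = -3n² + 4n + 2.
Then q(6) = -82.

-82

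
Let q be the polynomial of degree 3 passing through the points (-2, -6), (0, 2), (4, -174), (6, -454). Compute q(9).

-1249

Using the Lagrange interpolation formula with nodes -2, 0, 4, 6:
  L_0(n) = n(n - 4)(n - 6) / -96
  L_1(n) = (n + 2)(n - 4)(n - 6) / 48
  L_2(n) = (n + 2)n(n - 6) / -48
  L_3(n) = (n + 2)n(n - 4) / 96
Then q(n) = -6·L_0(n) + 2·L_1(n) - 174·L_2(n) - 454·L_3(n).
Expanding and collecting terms gives q(n) = -n^3 - 6n^2 - 4n + 2.
Evaluating at n = 9: q(9) = -1249.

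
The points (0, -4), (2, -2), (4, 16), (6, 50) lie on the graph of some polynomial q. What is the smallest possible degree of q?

2

Forward differences of the values at n = 0, 2, 4, 6:
  q  : -4  -2  16  50
  Δ  : 2  18  34
  Δ^2: 16  16
  Δ^3: 0
The second differences are constant (16) and nonzero, while all higher differences vanish, so the minimal degree is 2.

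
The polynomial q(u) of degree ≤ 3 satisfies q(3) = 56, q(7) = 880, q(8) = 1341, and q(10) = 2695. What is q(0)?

Write q(u) = au^3 + bu^2 + cu + d. Substituting each data point gives a linear system:
  27a + 9b + 3c + d = 56
  343a + 49b + 7c + d = 880
  512a + 64b + 8c + d = 1341
  1000a + 100b + 10c + d = 2695
Solving the system yields a = 3, b = -3, c = -1, d = 5.
So q(u) = 3u^3 - 3u^2 - u + 5.
Then q(0) = 5.

5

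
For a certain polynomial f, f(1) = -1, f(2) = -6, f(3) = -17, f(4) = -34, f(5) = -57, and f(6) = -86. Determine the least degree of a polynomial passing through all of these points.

2

Forward differences of the values at t = 1, 2, 3, 4, 5, 6:
  f  : -1  -6  -17  -34  -57  -86
  Δ  : -5  -11  -17  -23  -29
  Δ^2: -6  -6  -6  -6
  Δ^3: 0  0  0
  Δ^4: 0  0
  Δ^5: 0
The second differences are constant (-6) and nonzero, while all higher differences vanish, so the minimal degree is 2.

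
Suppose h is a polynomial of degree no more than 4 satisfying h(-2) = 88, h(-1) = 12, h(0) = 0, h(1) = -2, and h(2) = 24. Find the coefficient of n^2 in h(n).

Write h(n) = an^4 + bn^3 + cn^2 + dn + e. Substituting each data point gives a linear system:
  16a - 8b + 4c - 2d + e = 88
  a - b + c - d + e = 12
  e = 0
  a + b + c + d + e = -2
  16a + 8b + 4c + 2d + e = 24
Solving the system yields a = 3, b = -3, c = 2, d = -4, e = 0.
So h(n) = 3n^4 - 3n^3 + 2n^2 - 4n.
The coefficient of n^2 is 2.

2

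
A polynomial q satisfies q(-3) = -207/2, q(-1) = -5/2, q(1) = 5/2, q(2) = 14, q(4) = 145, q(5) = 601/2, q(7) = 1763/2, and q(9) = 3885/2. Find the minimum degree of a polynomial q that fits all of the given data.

3

Divided differences on the nodes -3, -1, 1, 2, 4, 5, 7, 9:
  order 0: -207/2  -5/2  5/2  14  145  601/2  1763/2  3885/2
  order 1: 101/2  5/2  23/2  131/2  311/2  581/2  1061/2
  order 2: -12  3  18  30  45  60
  order 3: 3  3  3  3  3
  order 4: 0  0  0  0
  order 5: 0  0  0
  order 6: 0  0
  order 7: 0
The order-3 divided differences are all 3 (nonzero) and every higher order vanishes, so the data lies on a polynomial of degree exactly 3.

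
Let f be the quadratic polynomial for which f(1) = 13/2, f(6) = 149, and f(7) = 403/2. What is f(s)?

Using the Lagrange interpolation formula with nodes 1, 6, 7:
  L_0(s) = (s - 6)(s - 7) / 30
  L_1(s) = (s - 1)(s - 7) / -5
  L_2(s) = (s - 1)(s - 6) / 6
Then f(s) = 13/2·L_0(s) + 149·L_1(s) + 403/2·L_2(s).
Expanding and collecting terms gives f(s) = 4s^2 + (1/2)s + 2.
Check: f(6) = 149. ✓

f(s) = 4s^2 + (1/2)s + 2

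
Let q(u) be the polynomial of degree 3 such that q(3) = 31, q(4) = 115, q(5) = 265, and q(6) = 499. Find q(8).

Using the Lagrange interpolation formula with nodes 3, 4, 5, 6:
  L_0(u) = (u - 4)(u - 5)(u - 6) / -6
  L_1(u) = (u - 3)(u - 5)(u - 6) / 2
  L_2(u) = (u - 3)(u - 4)(u - 6) / -2
  L_3(u) = (u - 3)(u - 4)(u - 5) / 6
Then q(u) = 31·L_0(u) + 115·L_1(u) + 265·L_2(u) + 499·L_3(u).
Expanding and collecting terms gives q(u) = 3u³ - 3u² - 6u - 5.
Evaluating at u = 8: q(8) = 1291.

1291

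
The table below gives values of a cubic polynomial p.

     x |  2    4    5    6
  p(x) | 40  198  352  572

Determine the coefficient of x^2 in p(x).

Write p(x) = ax^3 + bx^2 + cx + d. Substituting each data point gives a linear system:
  8a + 4b + 2c + d = 40
  64a + 16b + 4c + d = 198
  125a + 25b + 5c + d = 352
  216a + 36b + 6c + d = 572
Solving the system yields a = 2, b = 3, c = 5, d = 2.
So p(x) = 2x³ + 3x² + 5x + 2.
The coefficient of x^2 is 3.

3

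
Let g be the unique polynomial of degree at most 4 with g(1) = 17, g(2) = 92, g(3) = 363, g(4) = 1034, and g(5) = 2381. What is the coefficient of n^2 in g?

Write g(n) = an^4 + bn^3 + cn^2 + dn + e. Substituting each data point gives a linear system:
  a + b + c + d + e = 17
  16a + 8b + 4c + 2d + e = 92
  81a + 27b + 9c + 3d + e = 363
  256a + 64b + 16c + 4d + e = 1034
  625a + 125b + 25c + 5d + e = 2381
Solving the system yields a = 3, b = 4, c = -1, d = 5, e = 6.
So g(n) = 3n^4 + 4n^3 - n^2 + 5n + 6.
The coefficient of n^2 is -1.

-1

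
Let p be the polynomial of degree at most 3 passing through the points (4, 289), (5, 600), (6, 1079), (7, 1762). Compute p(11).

Write p(x) = ax^3 + bx^2 + cx + d. Substituting each data point gives a linear system:
  64a + 16b + 4c + d = 289
  125a + 25b + 5c + d = 600
  216a + 36b + 6c + d = 1079
  343a + 49b + 7c + d = 1762
Solving the system yields a = 6, b = -6, c = -1, d = 5.
So p(x) = 6x^3 - 6x^2 - x + 5.
Then p(11) = 7254.

7254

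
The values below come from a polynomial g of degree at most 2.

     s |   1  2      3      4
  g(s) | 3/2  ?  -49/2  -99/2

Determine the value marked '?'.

The 3 known points determine the degree-2 polynomial uniquely.
Write g(s) = as^2 + bs + c. Substituting each data point gives a linear system:
  a + b + c = 3/2
  9a + 3b + c = -49/2
  16a + 4b + c = -99/2
Solving the system yields a = -4, b = 3, c = 5/2.
So g(s) = -4s^2 + 3s + 5/2.
Then g(2) = -15/2.

-15/2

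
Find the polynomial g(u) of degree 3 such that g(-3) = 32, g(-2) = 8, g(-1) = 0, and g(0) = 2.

g(u) = -u^3 + 2u^2 + 5u + 2

Write g(u) = au^3 + bu^2 + cu + d. Substituting each data point gives a linear system:
  -27a + 9b - 3c + d = 32
  -8a + 4b - 2c + d = 8
  -a + b - c + d = 0
  d = 2
Solving the system yields a = -1, b = 2, c = 5, d = 2.
So g(u) = -u³ + 2u² + 5u + 2.
Check: g(-3) = 32. ✓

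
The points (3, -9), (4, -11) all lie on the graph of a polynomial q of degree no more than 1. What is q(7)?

Using the Lagrange interpolation formula with nodes 3, 4:
  L_0(u) = (u - 4) / -1
  L_1(u) = (u - 3) / 1
Then q(u) = -9·L_0(u) - 11·L_1(u).
Expanding and collecting terms gives q(u) = -2u - 3.
Evaluating at u = 7: q(7) = -17.

-17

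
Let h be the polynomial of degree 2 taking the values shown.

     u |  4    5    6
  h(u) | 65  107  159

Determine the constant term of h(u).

-3

Write h(u) = au^2 + bu + c. Substituting each data point gives a linear system:
  16a + 4b + c = 65
  25a + 5b + c = 107
  36a + 6b + c = 159
Solving the system yields a = 5, b = -3, c = -3.
So h(u) = 5u^2 - 3u - 3.
The constant term is -3.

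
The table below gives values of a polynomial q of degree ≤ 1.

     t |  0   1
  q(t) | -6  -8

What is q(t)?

Using the Lagrange interpolation formula with nodes 0, 1:
  L_0(t) = (t - 1) / -1
  L_1(t) = t / 1
Then q(t) = -6·L_0(t) - 8·L_1(t).
Expanding and collecting terms gives q(t) = -2t - 6.
Check: q(1) = -8. ✓

q(t) = -2t - 6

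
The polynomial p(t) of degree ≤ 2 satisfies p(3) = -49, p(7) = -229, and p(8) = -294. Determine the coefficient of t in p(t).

Write p(t) = at^2 + bt + c. Substituting each data point gives a linear system:
  9a + 3b + c = -49
  49a + 7b + c = -229
  64a + 8b + c = -294
Solving the system yields a = -4, b = -5, c = 2.
So p(t) = -4t^2 - 5t + 2.
The coefficient of t is -5.

-5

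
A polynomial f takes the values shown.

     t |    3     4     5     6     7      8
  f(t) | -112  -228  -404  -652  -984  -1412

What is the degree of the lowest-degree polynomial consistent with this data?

Forward differences of the values at t = 3, 4, 5, 6, 7, 8:
  f  : -112  -228  -404  -652  -984  -1412
  Δ  : -116  -176  -248  -332  -428
  Δ^2: -60  -72  -84  -96
  Δ^3: -12  -12  -12
  Δ^4: 0  0
  Δ^5: 0
The third differences are constant (-12) and nonzero, while all higher differences vanish, so the minimal degree is 3.

3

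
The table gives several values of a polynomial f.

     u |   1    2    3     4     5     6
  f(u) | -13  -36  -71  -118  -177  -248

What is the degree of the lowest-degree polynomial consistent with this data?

Forward differences of the values at u = 1, 2, 3, 4, 5, 6:
  f  : -13  -36  -71  -118  -177  -248
  Δ  : -23  -35  -47  -59  -71
  Δ^2: -12  -12  -12  -12
  Δ^3: 0  0  0
  Δ^4: 0  0
  Δ^5: 0
The second differences are constant (-12) and nonzero, while all higher differences vanish, so the minimal degree is 2.

2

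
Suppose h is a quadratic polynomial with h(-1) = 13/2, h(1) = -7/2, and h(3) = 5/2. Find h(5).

49/2

Write h(s) = as^2 + bs + c. Substituting each data point gives a linear system:
  a - b + c = 13/2
  a + b + c = -7/2
  9a + 3b + c = 5/2
Solving the system yields a = 2, b = -5, c = -1/2.
So h(s) = 2s^2 - 5s - 1/2.
Then h(5) = 49/2.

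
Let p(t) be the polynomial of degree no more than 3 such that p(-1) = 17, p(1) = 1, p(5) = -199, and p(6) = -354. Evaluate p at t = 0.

Write p(t) = at^3 + bt^2 + ct + d. Substituting each data point gives a linear system:
  -a + b - c + d = 17
  a + b + c + d = 1
  125a + 25b + 5c + d = -199
  216a + 36b + 6c + d = -354
Solving the system yields a = -2, b = 3, c = -6, d = 6.
So p(t) = -2t³ + 3t² - 6t + 6.
Then p(0) = 6.

6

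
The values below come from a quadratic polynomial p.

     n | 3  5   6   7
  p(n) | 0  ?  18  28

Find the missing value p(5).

10

The 3 known points determine the degree-2 polynomial uniquely.
Write p(n) = an^2 + bn + c. Substituting each data point gives a linear system:
  9a + 3b + c = 0
  36a + 6b + c = 18
  49a + 7b + c = 28
Solving the system yields a = 1, b = -3, c = 0.
So p(n) = n² - 3n.
Then p(5) = 10.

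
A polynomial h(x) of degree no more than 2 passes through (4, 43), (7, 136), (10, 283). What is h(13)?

Using the Lagrange interpolation formula with nodes 4, 7, 10:
  L_0(x) = (x - 7)(x - 10) / 18
  L_1(x) = (x - 4)(x - 10) / -9
  L_2(x) = (x - 4)(x - 7) / 18
Then h(x) = 43·L_0(x) + 136·L_1(x) + 283·L_2(x).
Expanding and collecting terms gives h(x) = 3x^2 - 2x + 3.
Evaluating at x = 13: h(13) = 484.

484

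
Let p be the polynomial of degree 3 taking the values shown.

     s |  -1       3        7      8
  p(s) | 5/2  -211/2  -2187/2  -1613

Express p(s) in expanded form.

Write p(s) = as^3 + bs^2 + cs + d. Substituting each data point gives a linear system:
  -a + b - c + d = 5/2
  27a + 9b + 3c + d = -211/2
  343a + 49b + 7c + d = -2187/2
  512a + 64b + 8c + d = -1613
Solving the system yields a = -3, b = -1/2, c = -5, d = -5.
So p(s) = -3s³ - (1/2)s² - 5s - 5.
Check: p(-1) = 5/2. ✓

p(s) = -3s^3 - (1/2)s^2 - 5s - 5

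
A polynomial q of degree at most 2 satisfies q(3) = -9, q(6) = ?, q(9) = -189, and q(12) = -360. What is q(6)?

-72

The 3 known points determine the degree-2 polynomial uniquely.
Write q(u) = au^2 + bu + c. Substituting each data point gives a linear system:
  9a + 3b + c = -9
  81a + 9b + c = -189
  144a + 12b + c = -360
Solving the system yields a = -3, b = 6, c = 0.
So q(u) = -3u^2 + 6u.
Then q(6) = -72.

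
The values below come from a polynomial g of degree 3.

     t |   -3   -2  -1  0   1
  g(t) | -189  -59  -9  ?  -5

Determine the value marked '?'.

On equispaced nodes a degree-3 polynomial has vanishing fourth forward difference, so
  g(-3) - 4·g(-2) + 6·g(-1) - 4·g(0) + g(1) = 0.
Substituting the known values and solving for g(0):
  -4·g(0) = 12
  g(0) = -3.

-3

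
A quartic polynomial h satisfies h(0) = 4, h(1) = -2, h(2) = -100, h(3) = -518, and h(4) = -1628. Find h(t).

Using the Lagrange interpolation formula with nodes 0, 1, 2, 3, 4:
  L_0(t) = (t - 1)(t - 2)(t - 3)(t - 4) / 24
  L_1(t) = t(t - 2)(t - 3)(t - 4) / -6
  L_2(t) = t(t - 1)(t - 3)(t - 4) / 4
  L_3(t) = t(t - 1)(t - 2)(t - 4) / -6
  L_4(t) = t(t - 1)(t - 2)(t - 3) / 24
Then h(t) = 4·L_0(t) - 2·L_1(t) - 100·L_2(t) - 518·L_3(t) - 1628·L_4(t).
Expanding and collecting terms gives h(t) = -6t^4 - 2t^3 + 2t^2 + 4.
Check: h(1) = -2. ✓

h(t) = -6t^4 - 2t^3 + 2t^2 + 4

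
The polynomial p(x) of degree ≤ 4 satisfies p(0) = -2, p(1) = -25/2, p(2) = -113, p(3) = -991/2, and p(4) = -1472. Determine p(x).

p(x) = -5x^4 - 2x^3 - 4x^2 + (1/2)x - 2

Write p(x) = ax^4 + bx^3 + cx^2 + dx + e. Substituting each data point gives a linear system:
  e = -2
  a + b + c + d + e = -25/2
  16a + 8b + 4c + 2d + e = -113
  81a + 27b + 9c + 3d + e = -991/2
  256a + 64b + 16c + 4d + e = -1472
Solving the system yields a = -5, b = -2, c = -4, d = 1/2, e = -2.
So p(x) = -5x^4 - 2x^3 - 4x^2 + (1/2)x - 2.
Check: p(1) = -25/2. ✓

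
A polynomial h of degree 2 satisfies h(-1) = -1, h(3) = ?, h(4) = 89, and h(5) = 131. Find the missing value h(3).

The 3 known points determine the degree-2 polynomial uniquely.
Write h(x) = ax^2 + bx + c. Substituting each data point gives a linear system:
  a - b + c = -1
  16a + 4b + c = 89
  25a + 5b + c = 131
Solving the system yields a = 4, b = 6, c = 1.
So h(x) = 4x² + 6x + 1.
Then h(3) = 55.

55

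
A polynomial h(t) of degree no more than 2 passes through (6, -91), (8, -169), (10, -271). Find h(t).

Write h(t) = at^2 + bt + c. Substituting each data point gives a linear system:
  36a + 6b + c = -91
  64a + 8b + c = -169
  100a + 10b + c = -271
Solving the system yields a = -3, b = 3, c = -1.
So h(t) = -3t^2 + 3t - 1.
Check: h(6) = -91. ✓

h(t) = -3t^2 + 3t - 1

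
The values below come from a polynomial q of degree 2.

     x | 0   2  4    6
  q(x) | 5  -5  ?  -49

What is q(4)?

The 3 known points determine the degree-2 polynomial uniquely.
Write q(x) = ax^2 + bx + c. Substituting each data point gives a linear system:
  c = 5
  4a + 2b + c = -5
  36a + 6b + c = -49
Solving the system yields a = -1, b = -3, c = 5.
So q(x) = -x^2 - 3x + 5.
Then q(4) = -23.

-23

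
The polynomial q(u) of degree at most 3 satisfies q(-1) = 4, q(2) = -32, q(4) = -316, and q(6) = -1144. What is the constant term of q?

-4

Write q(u) = au^3 + bu^2 + cu + d. Substituting each data point gives a linear system:
  -a + b - c + d = 4
  8a + 4b + 2c + d = -32
  64a + 16b + 4c + d = -316
  216a + 36b + 6c + d = -1144
Solving the system yields a = -6, b = 4, c = 2, d = -4.
So q(u) = -6u^3 + 4u^2 + 2u - 4.
The constant term is -4.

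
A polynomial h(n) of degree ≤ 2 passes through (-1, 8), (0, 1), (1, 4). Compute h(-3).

52

Write h(n) = an^2 + bn + c. Substituting each data point gives a linear system:
  a - b + c = 8
  c = 1
  a + b + c = 4
Solving the system yields a = 5, b = -2, c = 1.
So h(n) = 5n^2 - 2n + 1.
Then h(-3) = 52.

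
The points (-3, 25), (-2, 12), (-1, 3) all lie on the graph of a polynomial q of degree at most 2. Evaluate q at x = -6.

Forward differences of the values at x = -3, -2, -1:
  q  : 25  12  3
  Δ  : -13  -9
  Δ^2: 4
The second differences are constant, confirming degree 2.
Interpolating (Newton forward form) and evaluating at x = -6 gives q(-6) = 88.

88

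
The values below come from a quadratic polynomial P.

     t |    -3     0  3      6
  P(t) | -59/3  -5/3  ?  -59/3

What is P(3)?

On equispaced nodes a degree-2 polynomial has vanishing third forward difference, so
  - P(-3) + 3·P(0) - 3·P(3) + P(6) = 0.
Substituting the known values and solving for P(3):
  -3·P(3) = 5
  P(3) = -5/3.

-5/3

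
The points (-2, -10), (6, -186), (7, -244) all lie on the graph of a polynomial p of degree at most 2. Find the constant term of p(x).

-6

Write p(x) = ax^2 + bx + c. Substituting each data point gives a linear system:
  4a - 2b + c = -10
  36a + 6b + c = -186
  49a + 7b + c = -244
Solving the system yields a = -4, b = -6, c = -6.
So p(x) = -4x^2 - 6x - 6.
The constant term is -6.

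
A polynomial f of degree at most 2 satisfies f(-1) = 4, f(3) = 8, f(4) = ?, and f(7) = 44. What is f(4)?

14

The 3 known points determine the degree-2 polynomial uniquely.
Write f(n) = an^2 + bn + c. Substituting each data point gives a linear system:
  a - b + c = 4
  9a + 3b + c = 8
  49a + 7b + c = 44
Solving the system yields a = 1, b = -1, c = 2.
So f(n) = n^2 - n + 2.
Then f(4) = 14.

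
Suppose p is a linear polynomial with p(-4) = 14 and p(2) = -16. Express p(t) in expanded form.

Using the Lagrange interpolation formula with nodes -4, 2:
  L_0(t) = (t - 2) / -6
  L_1(t) = (t + 4) / 6
Then p(t) = 14·L_0(t) - 16·L_1(t).
Expanding and collecting terms gives p(t) = -5t - 6.
Check: p(-4) = 14. ✓

p(t) = -5t - 6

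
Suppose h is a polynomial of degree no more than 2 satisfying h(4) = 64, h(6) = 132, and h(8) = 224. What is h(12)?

480

Forward differences of the values at n = 4, 6, 8:
  h  : 64  132  224
  Δ  : 68  92
  Δ^2: 24
The second differences are constant, confirming degree 2.
Interpolating (Newton forward form) and evaluating at n = 12 gives h(12) = 480.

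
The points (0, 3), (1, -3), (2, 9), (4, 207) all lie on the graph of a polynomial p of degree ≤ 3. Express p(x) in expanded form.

p(x) = 5x^3 - 6x^2 - 5x + 3

Write p(x) = ax^3 + bx^2 + cx + d. Substituting each data point gives a linear system:
  d = 3
  a + b + c + d = -3
  8a + 4b + 2c + d = 9
  64a + 16b + 4c + d = 207
Solving the system yields a = 5, b = -6, c = -5, d = 3.
So p(x) = 5x^3 - 6x^2 - 5x + 3.
Check: p(0) = 3. ✓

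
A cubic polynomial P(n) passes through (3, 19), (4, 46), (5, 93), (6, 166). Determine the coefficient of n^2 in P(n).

Write P(n) = an^3 + bn^2 + cn + d. Substituting each data point gives a linear system:
  27a + 9b + 3c + d = 19
  64a + 16b + 4c + d = 46
  125a + 25b + 5c + d = 93
  216a + 36b + 6c + d = 166
Solving the system yields a = 1, b = -2, c = 4, d = -2.
So P(n) = n^3 - 2n^2 + 4n - 2.
The coefficient of n^2 is -2.

-2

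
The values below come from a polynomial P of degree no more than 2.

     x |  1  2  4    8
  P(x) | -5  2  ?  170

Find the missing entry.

The 3 known points determine the degree-2 polynomial uniquely.
Write P(x) = ax^2 + bx + c. Substituting each data point gives a linear system:
  a + b + c = -5
  4a + 2b + c = 2
  64a + 8b + c = 170
Solving the system yields a = 3, b = -2, c = -6.
So P(x) = 3x^2 - 2x - 6.
Then P(4) = 34.

34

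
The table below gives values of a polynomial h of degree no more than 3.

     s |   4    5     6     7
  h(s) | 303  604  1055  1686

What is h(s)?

h(s) = 5s^3 - 4s - 1

Using the Lagrange interpolation formula with nodes 4, 5, 6, 7:
  L_0(s) = (s - 5)(s - 6)(s - 7) / -6
  L_1(s) = (s - 4)(s - 6)(s - 7) / 2
  L_2(s) = (s - 4)(s - 5)(s - 7) / -2
  L_3(s) = (s - 4)(s - 5)(s - 6) / 6
Then h(s) = 303·L_0(s) + 604·L_1(s) + 1055·L_2(s) + 1686·L_3(s).
Expanding and collecting terms gives h(s) = 5s^3 - 4s - 1.
Check: h(4) = 303. ✓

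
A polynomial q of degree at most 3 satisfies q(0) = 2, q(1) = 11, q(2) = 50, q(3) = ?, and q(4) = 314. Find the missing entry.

The 4 known points determine the degree-3 polynomial uniquely.
Write q(u) = au^3 + bu^2 + cu + d. Substituting each data point gives a linear system:
  d = 2
  a + b + c + d = 11
  8a + 4b + 2c + d = 50
  64a + 16b + 4c + d = 314
Solving the system yields a = 4, b = 3, c = 2, d = 2.
So q(u) = 4u^3 + 3u^2 + 2u + 2.
Then q(3) = 143.

143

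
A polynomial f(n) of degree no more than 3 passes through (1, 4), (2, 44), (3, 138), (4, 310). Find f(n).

Using the Lagrange interpolation formula with nodes 1, 2, 3, 4:
  L_0(n) = (n - 2)(n - 3)(n - 4) / -6
  L_1(n) = (n - 1)(n - 3)(n - 4) / 2
  L_2(n) = (n - 1)(n - 2)(n - 4) / -2
  L_3(n) = (n - 1)(n - 2)(n - 3) / 6
Then f(n) = 4·L_0(n) + 44·L_1(n) + 138·L_2(n) + 310·L_3(n).
Expanding and collecting terms gives f(n) = 4n^3 + 3n^2 + 3n - 6.
Check: f(1) = 4. ✓

f(n) = 4n^3 + 3n^2 + 3n - 6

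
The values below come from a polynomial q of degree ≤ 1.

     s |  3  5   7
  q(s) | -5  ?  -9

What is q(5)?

The 2 known points determine the degree-1 polynomial uniquely.
Write q(s) = as + b. Substituting each data point gives a linear system:
  3a + b = -5
  7a + b = -9
Solving the system yields a = -1, b = -2.
So q(s) = -s - 2.
Then q(5) = -7.

-7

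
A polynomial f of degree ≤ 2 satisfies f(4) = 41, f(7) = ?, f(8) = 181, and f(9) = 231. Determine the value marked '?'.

137

The 3 known points determine the degree-2 polynomial uniquely.
Write f(t) = at^2 + bt + c. Substituting each data point gives a linear system:
  16a + 4b + c = 41
  64a + 8b + c = 181
  81a + 9b + c = 231
Solving the system yields a = 3, b = -1, c = -3.
So f(t) = 3t² - t - 3.
Then f(7) = 137.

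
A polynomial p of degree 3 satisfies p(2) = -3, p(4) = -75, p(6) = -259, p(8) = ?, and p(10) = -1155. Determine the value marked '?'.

On equispaced nodes a degree-3 polynomial has vanishing fourth forward difference, so
  p(2) - 4·p(4) + 6·p(6) - 4·p(8) + p(10) = 0.
Substituting the known values and solving for p(8):
  -4·p(8) = 2412
  p(8) = -603.

-603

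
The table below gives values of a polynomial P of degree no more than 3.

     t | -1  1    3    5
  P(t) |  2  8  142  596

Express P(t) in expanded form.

P(t) = 4t^3 + 4t^2 - t + 1

Write P(t) = at^3 + bt^2 + ct + d. Substituting each data point gives a linear system:
  -a + b - c + d = 2
  a + b + c + d = 8
  27a + 9b + 3c + d = 142
  125a + 25b + 5c + d = 596
Solving the system yields a = 4, b = 4, c = -1, d = 1.
So P(t) = 4t³ + 4t² - t + 1.
Check: P(5) = 596. ✓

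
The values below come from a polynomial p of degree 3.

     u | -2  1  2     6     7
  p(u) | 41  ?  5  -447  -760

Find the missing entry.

The 4 known points determine the degree-3 polynomial uniquely.
Write p(u) = au^3 + bu^2 + cu + d. Substituting each data point gives a linear system:
  -8a + 4b - 2c + d = 41
  8a + 4b + 2c + d = 5
  216a + 36b + 6c + d = -447
  343a + 49b + 7c + d = -760
Solving the system yields a = -3, b = 5, c = 3, d = 3.
So p(u) = -3u^3 + 5u^2 + 3u + 3.
Then p(1) = 8.

8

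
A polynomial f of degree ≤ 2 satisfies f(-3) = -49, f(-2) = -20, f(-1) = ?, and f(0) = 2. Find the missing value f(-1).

-3

On equispaced nodes a degree-2 polynomial has vanishing third forward difference, so
  - f(-3) + 3·f(-2) - 3·f(-1) + f(0) = 0.
Substituting the known values and solving for f(-1):
  -3·f(-1) = 9
  f(-1) = -3.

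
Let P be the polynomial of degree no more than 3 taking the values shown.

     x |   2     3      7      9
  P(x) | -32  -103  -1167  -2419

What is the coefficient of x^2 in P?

Write P(x) = ax^3 + bx^2 + cx + d. Substituting each data point gives a linear system:
  8a + 4b + 2c + d = -32
  27a + 9b + 3c + d = -103
  343a + 49b + 7c + d = -1167
  729a + 81b + 9c + d = -2419
Solving the system yields a = -3, b = -3, c = 1, d = 2.
So P(x) = -3x^3 - 3x^2 + x + 2.
The coefficient of x^2 is -3.

-3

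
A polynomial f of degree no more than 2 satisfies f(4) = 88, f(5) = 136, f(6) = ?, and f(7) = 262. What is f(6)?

The 3 known points determine the degree-2 polynomial uniquely.
Write f(t) = at^2 + bt + c. Substituting each data point gives a linear system:
  16a + 4b + c = 88
  25a + 5b + c = 136
  49a + 7b + c = 262
Solving the system yields a = 5, b = 3, c = -4.
So f(t) = 5t^2 + 3t - 4.
Then f(6) = 194.

194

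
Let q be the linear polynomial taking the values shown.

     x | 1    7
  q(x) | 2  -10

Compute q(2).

0

Write q(x) = ax + b. Substituting each data point gives a linear system:
  a + b = 2
  7a + b = -10
Solving the system yields a = -2, b = 4.
So q(x) = -2x + 4.
Then q(2) = 0.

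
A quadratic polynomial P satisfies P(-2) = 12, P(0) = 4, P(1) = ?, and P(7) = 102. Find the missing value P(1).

6

The 3 known points determine the degree-2 polynomial uniquely.
Write P(t) = at^2 + bt + c. Substituting each data point gives a linear system:
  4a - 2b + c = 12
  c = 4
  49a + 7b + c = 102
Solving the system yields a = 2, b = 0, c = 4.
So P(t) = 2t² + 4.
Then P(1) = 6.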